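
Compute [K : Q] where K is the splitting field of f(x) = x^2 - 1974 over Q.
[K : Q] = 2

f(x) = x^2 - 1974 factors as (x - √1974)(x + √1974). The splitting field is K = Q(√1974). Since 1974 is squarefree and > 1, it is not a perfect square, so x^2 - 1974 is irreducible over Q and [Q(√1974) : Q] = 2. Hence [K : Q] = 2.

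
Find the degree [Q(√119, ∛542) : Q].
[Q(√119, ∛542) : Q] = 6

Let L = Q(√119, ∛542). Since Q(√119) ⊂ L and [Q(√119):Q] = 2, the tower law gives 2 | [L:Q]. Likewise Q(∛542) ⊂ L with [Q(∛542):Q] = 3 (because 542 is not a perfect cube), so 3 | [L:Q]. As gcd(2,3) = 1, [L:Q] is divisible by 6. Conversely L is generated over Q by √119 and ∛542, so [L:Q] ≤ 2·3 = 6. Therefore [Q(√119, ∛542) : Q] = 6.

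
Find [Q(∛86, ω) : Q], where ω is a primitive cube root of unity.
[Q(∛86, ω) : Q] = 6

[Q(∛86):Q] = 3 (min poly x^3 - 86, irreducible since 86 is not a perfect cube). [Q(ω):Q] = 2 (min poly x^2 + x + 1). Since Q(∛86) ⊂ R and ω ∉ R, we have ω ∉ Q(∛86), so x^2 + x + 1 remains irreducible over Q(∛86) and [Q(∛86, ω) : Q(∛86)] = 2. By the tower law, [Q(∛86, ω) : Q] = 3 · 2 = 6. (In fact Q(∛86, ω) is the splitting field of x^3 - 86 over Q.)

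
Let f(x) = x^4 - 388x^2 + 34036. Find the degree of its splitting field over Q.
[K : Q] = 4

Solving the quadratic in x^2: x^2 = (388 ± √(388^2 - 4·34036))/2 = (388 ± √14400)/2 = (388 ± 120)/2, giving x^2 = 254 or x^2 = 134. So f(x) = (x^2 - 254)(x^2 - 134) and the roots of f are ±√254, ±√134. Hence the splitting field is K = Q(√254, √134). Since 254 and 134 are distinct squarefree integers > 1, their product 34036 is not a perfect square, so √134 ∉ Q(√254). By the tower law [K:Q] = [Q(√254,√134):Q(√254)] · [Q(√254):Q] = 2 · 2 = 4.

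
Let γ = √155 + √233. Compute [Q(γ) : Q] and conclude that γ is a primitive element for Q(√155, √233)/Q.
[Q(γ) : Q] = 4 (equivalently, Q(γ) = Q(√155, √233))

Obviously Q(γ) ⊆ Q(√155, √233), and [Q(√155, √233):Q] = 4 (since 155, 233 are distinct squarefree integers > 1 with 36115 not a perfect square). To show equality we compute the minimal polynomial of γ. From γ = √155 + √233: γ^2 = 155 + 2√(36115) + 233 = 388 + 2√(36115), so γ^2 - 388 = 2√(36115); squaring, (γ^2 - 388)^2 = 4·36115, i.e. γ^4 - 776γ^2 + 150544 - 144460 = 0, i.e. γ^4 - 776γ^2 + 6084 = 0. So γ is a root of x^4 - 776x^2 + 6084. This polynomial is irreducible over Q: it has no rational root (each ±√155 ± √233 is irrational), and any factorization into two quadratics over Q would force √(36115) ∈ Q (pairing opposite roots) or √155, √233 ∈ Q (other pairings), all impossible. Hence [Q(γ):Q] = 4 = [Q(√155, √233):Q], so Q(γ) = Q(√155, √233).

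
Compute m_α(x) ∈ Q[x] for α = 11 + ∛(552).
m_α(x) = x^3 - 33x^2 + 363x - 1883

Set β = α - 11 = ∛(552), so β^3 = 552. Then (α - 11)^3 - 552 = 0, i.e. α is a root of g(x) = (x - 11)^3 - 552 = x^3 - 33x^2 + 363x - 1883. Since g(x) = h(x - 11) where h(x) = x^3 - 552, and h is irreducible over Q (because 552 is not a perfect cube, so h has no rational root, and a monic cubic with no rational root is irreducible), g is also irreducible (irreducibility is preserved under the substitution x → x - 11). Hence m_α(x) = x^3 - 33x^2 + 363x - 1883.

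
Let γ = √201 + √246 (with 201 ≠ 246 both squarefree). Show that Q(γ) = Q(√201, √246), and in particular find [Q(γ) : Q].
[Q(γ) : Q] = 4 (equivalently, Q(γ) = Q(√201, √246))

Obviously Q(γ) ⊆ Q(√201, √246), and [Q(√201, √246):Q] = 4 (since 201, 246 are distinct squarefree integers > 1 with 49446 not a perfect square). To show equality we compute the minimal polynomial of γ. From γ = √201 + √246: γ^2 = 201 + 2√(49446) + 246 = 447 + 2√(49446), so γ^2 - 447 = 2√(49446); squaring, (γ^2 - 447)^2 = 4·49446, i.e. γ^4 - 894γ^2 + 199809 - 197784 = 0, i.e. γ^4 - 894γ^2 + 2025 = 0. So γ is a root of x^4 - 894x^2 + 2025. This polynomial is irreducible over Q: it has no rational root (each ±√201 ± √246 is irrational), and any factorization into two quadratics over Q would force √(49446) ∈ Q (pairing opposite roots) or √201, √246 ∈ Q (other pairings), all impossible. Hence [Q(γ):Q] = 4 = [Q(√201, √246):Q], so Q(γ) = Q(√201, √246).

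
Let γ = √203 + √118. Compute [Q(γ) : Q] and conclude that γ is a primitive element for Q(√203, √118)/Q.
[Q(γ) : Q] = 4 (equivalently, Q(γ) = Q(√203, √118))

Obviously Q(γ) ⊆ Q(√203, √118), and [Q(√203, √118):Q] = 4 (since 203, 118 are distinct squarefree integers > 1 with 23954 not a perfect square). To show equality we compute the minimal polynomial of γ. From γ = √203 + √118: γ^2 = 203 + 2√(23954) + 118 = 321 + 2√(23954), so γ^2 - 321 = 2√(23954); squaring, (γ^2 - 321)^2 = 4·23954, i.e. γ^4 - 642γ^2 + 103041 - 95816 = 0, i.e. γ^4 - 642γ^2 + 7225 = 0. So γ is a root of x^4 - 642x^2 + 7225. This polynomial is irreducible over Q: it has no rational root (each ±√203 ± √118 is irrational), and any factorization into two quadratics over Q would force √(23954) ∈ Q (pairing opposite roots) or √203, √118 ∈ Q (other pairings), all impossible. Hence [Q(γ):Q] = 4 = [Q(√203, √118):Q], so Q(γ) = Q(√203, √118).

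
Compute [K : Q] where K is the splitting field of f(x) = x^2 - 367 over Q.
[K : Q] = 2

f(x) = x^2 - 367 factors as (x - √367)(x + √367). The splitting field is K = Q(√367). Since 367 is squarefree and > 1, it is not a perfect square, so x^2 - 367 is irreducible over Q and [Q(√367) : Q] = 2. Hence [K : Q] = 2.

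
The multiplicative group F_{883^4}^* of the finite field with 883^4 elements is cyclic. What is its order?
|F_{883^4}^*| = 607914936720

F_{883^4} has 883^4 = 607914936721 elements; its multiplicative group consists of all nonzero elements, so |F_{883^4}^*| = 607914936721 - 1 = 607914936720. (It is cyclic since any finite subgroup of the multiplicative group of a field is cyclic.)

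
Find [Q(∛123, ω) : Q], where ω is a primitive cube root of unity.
[Q(∛123, ω) : Q] = 6

[Q(∛123):Q] = 3 (min poly x^3 - 123, irreducible since 123 is not a perfect cube). [Q(ω):Q] = 2 (min poly x^2 + x + 1). Since Q(∛123) ⊂ R and ω ∉ R, we have ω ∉ Q(∛123), so x^2 + x + 1 remains irreducible over Q(∛123) and [Q(∛123, ω) : Q(∛123)] = 2. By the tower law, [Q(∛123, ω) : Q] = 3 · 2 = 6. (In fact Q(∛123, ω) is the splitting field of x^3 - 123 over Q.)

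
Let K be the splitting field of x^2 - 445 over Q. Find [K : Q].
[K : Q] = 2

f(x) = x^2 - 445 factors as (x - √445)(x + √445). The splitting field is K = Q(√445). Since 445 is squarefree and > 1, it is not a perfect square, so x^2 - 445 is irreducible over Q and [Q(√445) : Q] = 2. Hence [K : Q] = 2.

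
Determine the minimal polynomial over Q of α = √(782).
m_α(x) = x^2 - 782

α satisfies α^2 - 782 = 0, so x^2 - 782 annihilates α. Since d = 782 is squarefree and ≠ 1, it is not a perfect square in Q, so x^2 - 782 has no rational root and is therefore irreducible over Q (a degree-2 polynomial over a field is irreducible iff it has no root). Hence m_α(x) = x^2 - 782.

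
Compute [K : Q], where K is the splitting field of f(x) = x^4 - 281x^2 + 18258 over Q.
[K : Q] = 4

Solving the quadratic in x^2: x^2 = (281 ± √(281^2 - 4·18258))/2 = (281 ± √5929)/2 = (281 ± 77)/2, giving x^2 = 179 or x^2 = 102. So f(x) = (x^2 - 179)(x^2 - 102) and the roots of f are ±√179, ±√102. Hence the splitting field is K = Q(√179, √102). Since 179 and 102 are distinct squarefree integers > 1, their product 18258 is not a perfect square, so √102 ∉ Q(√179). By the tower law [K:Q] = [Q(√179,√102):Q(√179)] · [Q(√179):Q] = 2 · 2 = 4.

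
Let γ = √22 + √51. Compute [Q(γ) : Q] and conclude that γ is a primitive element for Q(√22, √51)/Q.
[Q(γ) : Q] = 4 (equivalently, Q(γ) = Q(√22, √51))

Obviously Q(γ) ⊆ Q(√22, √51), and [Q(√22, √51):Q] = 4 (since 22, 51 are distinct squarefree integers > 1 with 1122 not a perfect square). To show equality we compute the minimal polynomial of γ. From γ = √22 + √51: γ^2 = 22 + 2√(1122) + 51 = 73 + 2√(1122), so γ^2 - 73 = 2√(1122); squaring, (γ^2 - 73)^2 = 4·1122, i.e. γ^4 - 146γ^2 + 5329 - 4488 = 0, i.e. γ^4 - 146γ^2 + 841 = 0. So γ is a root of x^4 - 146x^2 + 841. This polynomial is irreducible over Q: it has no rational root (each ±√22 ± √51 is irrational), and any factorization into two quadratics over Q would force √(1122) ∈ Q (pairing opposite roots) or √22, √51 ∈ Q (other pairings), all impossible. Hence [Q(γ):Q] = 4 = [Q(√22, √51):Q], so Q(γ) = Q(√22, √51).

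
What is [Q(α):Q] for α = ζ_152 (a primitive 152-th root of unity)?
[Q(α):Q] = 72

The minimal polynomial of ζ_152 over Q is the 152-th cyclotomic polynomial Φ_152(x), which is irreducible over Q and has degree φ(152) = 72. Hence [Q(α):Q] = φ(152) = 72.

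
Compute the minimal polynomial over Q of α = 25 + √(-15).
m_α(x) = x^2 - 50x + 640

From α - 25 = √(-15), squaring gives (α - 25)^2 = -15, i.e. α^2 - 50α + 625 = -15, so α^2 - 50α + 640 = 0. The discriminant of x^2 - 50x + 640 is (-50)^2 - 4·(640) = 2500 - 2560 = -60, and 4·(-15) is not a perfect square in Q since -15 is squarefree and ≠ 1. Hence x^2 - 50x + 640 is irreducible over Q and is the minimal polynomial of α.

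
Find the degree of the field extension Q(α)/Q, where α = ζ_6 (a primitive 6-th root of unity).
[Q(α):Q] = 2

The minimal polynomial of ζ_6 over Q is the 6-th cyclotomic polynomial Φ_6(x), which is irreducible over Q and has degree φ(6) = 2. Hence [Q(α):Q] = φ(6) = 2.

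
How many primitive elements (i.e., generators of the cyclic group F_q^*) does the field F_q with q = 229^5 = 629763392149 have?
There are φ(629763392148) = 180793317600 primitive elements

F_q^* is cyclic of order q - 1 = 629763392148. A cyclic group of order m has exactly φ(m) generators. Here m = 629763392148 = 2^2 · 3 · 11 · 19 · 251101831, so the number of primitive elements is φ(629763392148) = 180793317600.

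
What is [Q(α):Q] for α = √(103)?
[Q(α):Q] = 2

[Q(α):Q] equals the degree of the minimal polynomial of α. Here α^2 = 103 and x^2 - 103 is irreducible (d = 103 is squarefree, ≠ 1, hence not a square), so deg(m_α) = 2. Thus [Q(α):Q] = 2.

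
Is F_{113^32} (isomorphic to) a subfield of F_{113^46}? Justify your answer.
No: F_{113^32} is not a subfield of F_{113^46}

F_{p^m} embeds in F_{p^n} iff m | n. Here 32 ∤ 46 (since 46 = 1·32 + 14 with remainder 14 ≠ 0), so F_{113^32} is not a subfield of F_{113^46}. Equivalently: if it were, the tower law would give 32 = [F_{113^32}:F_113] dividing [F_{113^46}:F_113] = 46, contradiction.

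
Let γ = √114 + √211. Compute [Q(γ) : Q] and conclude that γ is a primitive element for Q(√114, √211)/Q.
[Q(γ) : Q] = 4 (equivalently, Q(γ) = Q(√114, √211))

Obviously Q(γ) ⊆ Q(√114, √211), and [Q(√114, √211):Q] = 4 (since 114, 211 are distinct squarefree integers > 1 with 24054 not a perfect square). To show equality we compute the minimal polynomial of γ. From γ = √114 + √211: γ^2 = 114 + 2√(24054) + 211 = 325 + 2√(24054), so γ^2 - 325 = 2√(24054); squaring, (γ^2 - 325)^2 = 4·24054, i.e. γ^4 - 650γ^2 + 105625 - 96216 = 0, i.e. γ^4 - 650γ^2 + 9409 = 0. So γ is a root of x^4 - 650x^2 + 9409. This polynomial is irreducible over Q: it has no rational root (each ±√114 ± √211 is irrational), and any factorization into two quadratics over Q would force √(24054) ∈ Q (pairing opposite roots) or √114, √211 ∈ Q (other pairings), all impossible. Hence [Q(γ):Q] = 4 = [Q(√114, √211):Q], so Q(γ) = Q(√114, √211).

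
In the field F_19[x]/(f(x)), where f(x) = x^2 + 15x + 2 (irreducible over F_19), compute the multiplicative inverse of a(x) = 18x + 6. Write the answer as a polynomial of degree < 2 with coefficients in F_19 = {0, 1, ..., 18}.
a(x)^(-1) ≡ 15x + 11 (mod f(x))

Since f is irreducible over F_19, F_19[x]/(f) is a field and a(x) ≠ 0 has an inverse. Apply the extended Euclidean algorithm to f(x) and a(x) in F_19[x]: f(x) = (18x + 17)·a(x) + (14). The last nonzero remainder is the constant 14 = gcd(f, a) in F_19. Back-substituting through the division chain expresses 14 = s(x)·a(x) + t(x)·f(x) with s(x) ≡ x + 2 (mod f), so (x + 2)·a(x) ≡ 14 (mod f). Multiplying by 14^(-1) ≡ 15 in F_19 gives a(x)^(-1) ≡ 15·(x + 2) ≡ 15x + 11 (mod f). Check: (18x + 6)·(15x + 11) = 4x^2 + 3x + 9 ≡ 1 (mod x^2 + 15x + 2).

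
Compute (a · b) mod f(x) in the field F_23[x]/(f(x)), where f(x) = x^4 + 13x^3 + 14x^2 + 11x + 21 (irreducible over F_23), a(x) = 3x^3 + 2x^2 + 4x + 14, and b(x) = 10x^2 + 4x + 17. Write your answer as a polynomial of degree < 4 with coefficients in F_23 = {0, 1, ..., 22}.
a · b ≡ 9x^3 + 19x^2 + 5x + 5 (mod f(x))

Multiply in F_23[x]: a(x)·b(x) = (3x^3 + 2x^2 + 4x + 14)·(10x^2 + 4x + 17) = 7x^5 + 9x^4 + 7x^3 + 6x^2 + 9x + 8. This has degree ≥ 4, so divide by f(x) over F_23: 7x^5 + 9x^4 + 7x^3 + 6x^2 + 9x + 8 = (7x + 10)·(x^4 + 13x^3 + 14x^2 + 11x + 21) + (9x^3 + 19x^2 + 5x + 5). Hence a·b ≡ 9x^3 + 19x^2 + 5x + 5 (mod f). (F_23[x]/(f) is a field with 23^4 = 279841 elements since f is irreducible of degree 4.)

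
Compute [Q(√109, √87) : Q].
[Q(√109, √87) : Q] = 4

[Q(√109):Q] = 2 (min poly x^2 - 109, irreducible since 109 is squarefree > 1). For the top step, suppose √87 ∈ Q(√109), say √87 = c + d√109 with c, d ∈ Q. Squaring: 87 = c^2 + 109d^2 + 2cd√109. Since √109 ∉ Q this forces 2cd = 0. If d = 0 then √87 = c ∈ Q, contradicting 87 squarefree > 1. If c = 0 then 87 = 109d^2, so 109·87 = (109d)^2 is a perfect square in Q — but 109·87 = 9483 is not a perfect square (since 109 and 87 are distinct squarefree integers). Contradiction. Hence √87 ∉ Q(√109), so x^2 - 87 stays irreducible over Q(√109) and [Q(√109, √87) : Q(√109)] = 2. By the tower law, [Q(√109, √87) : Q] = 2 · 2 = 4.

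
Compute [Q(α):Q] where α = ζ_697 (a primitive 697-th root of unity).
[Q(α):Q] = 640

The minimal polynomial of ζ_697 over Q is the 697-th cyclotomic polynomial Φ_697(x), which is irreducible over Q and has degree φ(697) = 640. Hence [Q(α):Q] = φ(697) = 640.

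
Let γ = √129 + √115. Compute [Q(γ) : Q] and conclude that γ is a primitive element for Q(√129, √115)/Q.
[Q(γ) : Q] = 4 (equivalently, Q(γ) = Q(√129, √115))

Obviously Q(γ) ⊆ Q(√129, √115), and [Q(√129, √115):Q] = 4 (since 129, 115 are distinct squarefree integers > 1 with 14835 not a perfect square). To show equality we compute the minimal polynomial of γ. From γ = √129 + √115: γ^2 = 129 + 2√(14835) + 115 = 244 + 2√(14835), so γ^2 - 244 = 2√(14835); squaring, (γ^2 - 244)^2 = 4·14835, i.e. γ^4 - 488γ^2 + 59536 - 59340 = 0, i.e. γ^4 - 488γ^2 + 196 = 0. So γ is a root of x^4 - 488x^2 + 196. This polynomial is irreducible over Q: it has no rational root (each ±√129 ± √115 is irrational), and any factorization into two quadratics over Q would force √(14835) ∈ Q (pairing opposite roots) or √129, √115 ∈ Q (other pairings), all impossible. Hence [Q(γ):Q] = 4 = [Q(√129, √115):Q], so Q(γ) = Q(√129, √115).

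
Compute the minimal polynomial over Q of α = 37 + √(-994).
m_α(x) = x^2 - 74x + 2363

From α - 37 = √(-994), squaring gives (α - 37)^2 = -994, i.e. α^2 - 74α + 1369 = -994, so α^2 - 74α + 2363 = 0. The discriminant of x^2 - 74x + 2363 is (-74)^2 - 4·(2363) = 5476 - 9452 = -3976, and 4·(-994) is not a perfect square in Q since -994 is squarefree and ≠ 1. Hence x^2 - 74x + 2363 is irreducible over Q and is the minimal polynomial of α.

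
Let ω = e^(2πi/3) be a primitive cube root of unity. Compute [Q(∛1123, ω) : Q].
[Q(∛1123, ω) : Q] = 6

[Q(∛1123):Q] = 3 (min poly x^3 - 1123, irreducible since 1123 is not a perfect cube). [Q(ω):Q] = 2 (min poly x^2 + x + 1). Since Q(∛1123) ⊂ R and ω ∉ R, we have ω ∉ Q(∛1123), so x^2 + x + 1 remains irreducible over Q(∛1123) and [Q(∛1123, ω) : Q(∛1123)] = 2. By the tower law, [Q(∛1123, ω) : Q] = 3 · 2 = 6. (In fact Q(∛1123, ω) is the splitting field of x^3 - 1123 over Q.)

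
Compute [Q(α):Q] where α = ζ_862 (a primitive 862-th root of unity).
[Q(α):Q] = 430

The minimal polynomial of ζ_862 over Q is the 862-th cyclotomic polynomial Φ_862(x), which is irreducible over Q and has degree φ(862) = 430. Hence [Q(α):Q] = φ(862) = 430.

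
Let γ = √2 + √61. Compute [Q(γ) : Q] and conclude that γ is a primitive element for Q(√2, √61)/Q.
[Q(γ) : Q] = 4 (equivalently, Q(γ) = Q(√2, √61))

Obviously Q(γ) ⊆ Q(√2, √61), and [Q(√2, √61):Q] = 4 (since 2, 61 are distinct squarefree integers > 1 with 122 not a perfect square). To show equality we compute the minimal polynomial of γ. From γ = √2 + √61: γ^2 = 2 + 2√(122) + 61 = 63 + 2√(122), so γ^2 - 63 = 2√(122); squaring, (γ^2 - 63)^2 = 4·122, i.e. γ^4 - 126γ^2 + 3969 - 488 = 0, i.e. γ^4 - 126γ^2 + 3481 = 0. So γ is a root of x^4 - 126x^2 + 3481. This polynomial is irreducible over Q: it has no rational root (each ±√2 ± √61 is irrational), and any factorization into two quadratics over Q would force √(122) ∈ Q (pairing opposite roots) or √2, √61 ∈ Q (other pairings), all impossible. Hence [Q(γ):Q] = 4 = [Q(√2, √61):Q], so Q(γ) = Q(√2, √61).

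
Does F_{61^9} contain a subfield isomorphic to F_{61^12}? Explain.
No: F_{61^12} is not a subfield of F_{61^9}

F_{p^m} embeds in F_{p^n} iff m | n. Here 12 ∤ 9 (since 9 = 0·12 + 9 with remainder 9 ≠ 0), so F_{61^12} is not a subfield of F_{61^9}. Equivalently: if it were, the tower law would give 12 = [F_{61^12}:F_61] dividing [F_{61^9}:F_61] = 9, contradiction.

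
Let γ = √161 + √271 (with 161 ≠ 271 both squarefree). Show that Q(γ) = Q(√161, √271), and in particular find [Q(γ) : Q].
[Q(γ) : Q] = 4 (equivalently, Q(γ) = Q(√161, √271))

Obviously Q(γ) ⊆ Q(√161, √271), and [Q(√161, √271):Q] = 4 (since 161, 271 are distinct squarefree integers > 1 with 43631 not a perfect square). To show equality we compute the minimal polynomial of γ. From γ = √161 + √271: γ^2 = 161 + 2√(43631) + 271 = 432 + 2√(43631), so γ^2 - 432 = 2√(43631); squaring, (γ^2 - 432)^2 = 4·43631, i.e. γ^4 - 864γ^2 + 186624 - 174524 = 0, i.e. γ^4 - 864γ^2 + 12100 = 0. So γ is a root of x^4 - 864x^2 + 12100. This polynomial is irreducible over Q: it has no rational root (each ±√161 ± √271 is irrational), and any factorization into two quadratics over Q would force √(43631) ∈ Q (pairing opposite roots) or √161, √271 ∈ Q (other pairings), all impossible. Hence [Q(γ):Q] = 4 = [Q(√161, √271):Q], so Q(γ) = Q(√161, √271).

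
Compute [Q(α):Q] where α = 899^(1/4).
[Q(α):Q] = 4

α is a root of x^4 - 899. By Eisenstein's criterion at the prime p = 29 (which divides the constant term 899 but p^2 = 841 does not, since 899 is squarefree), x^4 - 899 is irreducible over Q. Hence [Q(α):Q] = 4.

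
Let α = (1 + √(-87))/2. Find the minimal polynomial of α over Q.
m_α(x) = x^2 - x + 22

From 2α - 1 = √(-87), squaring gives (2α - 1)^2 = -87, i.e. 4α^2 - 4α + 1 = -87, so α^2 - α + (1 + 87)/4 = 0. Since -87 ≡ 1 (mod 4), (1 + 87)/4 = 22 ∈ Z. The polynomial x^2 - x + 22 has discriminant 1 - 4·(22) = -87, which is not a perfect square in Q (d = -87 is squarefree and ≠ 1), so x^2 - x + 22 is irreducible over Q. It is the minimal polynomial of α.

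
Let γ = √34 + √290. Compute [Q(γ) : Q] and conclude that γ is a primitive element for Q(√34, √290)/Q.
[Q(γ) : Q] = 4 (equivalently, Q(γ) = Q(√34, √290))

Obviously Q(γ) ⊆ Q(√34, √290), and [Q(√34, √290):Q] = 4 (since 34, 290 are distinct squarefree integers > 1 with 9860 not a perfect square). To show equality we compute the minimal polynomial of γ. From γ = √34 + √290: γ^2 = 34 + 2√(9860) + 290 = 324 + 2√(9860), so γ^2 - 324 = 2√(9860); squaring, (γ^2 - 324)^2 = 4·9860, i.e. γ^4 - 648γ^2 + 104976 - 39440 = 0, i.e. γ^4 - 648γ^2 + 65536 = 0. So γ is a root of x^4 - 648x^2 + 65536. This polynomial is irreducible over Q: it has no rational root (each ±√34 ± √290 is irrational), and any factorization into two quadratics over Q would force √(9860) ∈ Q (pairing opposite roots) or √34, √290 ∈ Q (other pairings), all impossible. Hence [Q(γ):Q] = 4 = [Q(√34, √290):Q], so Q(γ) = Q(√34, √290).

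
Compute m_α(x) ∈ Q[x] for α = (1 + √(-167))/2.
m_α(x) = x^2 - x + 42

From 2α - 1 = √(-167), squaring gives (2α - 1)^2 = -167, i.e. 4α^2 - 4α + 1 = -167, so α^2 - α + (1 + 167)/4 = 0. Since -167 ≡ 1 (mod 4), (1 + 167)/4 = 42 ∈ Z. The polynomial x^2 - x + 42 has discriminant 1 - 4·(42) = -167, which is not a perfect square in Q (d = -167 is squarefree and ≠ 1), so x^2 - x + 42 is irreducible over Q. It is the minimal polynomial of α.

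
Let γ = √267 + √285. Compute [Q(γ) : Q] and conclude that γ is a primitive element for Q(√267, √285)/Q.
[Q(γ) : Q] = 4 (equivalently, Q(γ) = Q(√267, √285))

Obviously Q(γ) ⊆ Q(√267, √285), and [Q(√267, √285):Q] = 4 (since 267, 285 are distinct squarefree integers > 1 with 76095 not a perfect square). To show equality we compute the minimal polynomial of γ. From γ = √267 + √285: γ^2 = 267 + 2√(76095) + 285 = 552 + 2√(76095), so γ^2 - 552 = 2√(76095); squaring, (γ^2 - 552)^2 = 4·76095, i.e. γ^4 - 1104γ^2 + 304704 - 304380 = 0, i.e. γ^4 - 1104γ^2 + 324 = 0. So γ is a root of x^4 - 1104x^2 + 324. This polynomial is irreducible over Q: it has no rational root (each ±√267 ± √285 is irrational), and any factorization into two quadratics over Q would force √(76095) ∈ Q (pairing opposite roots) or √267, √285 ∈ Q (other pairings), all impossible. Hence [Q(γ):Q] = 4 = [Q(√267, √285):Q], so Q(γ) = Q(√267, √285).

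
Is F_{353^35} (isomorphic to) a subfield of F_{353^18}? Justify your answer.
No: F_{353^35} is not a subfield of F_{353^18}

F_{p^m} embeds in F_{p^n} iff m | n. Here 35 ∤ 18 (since 18 = 0·35 + 18 with remainder 18 ≠ 0), so F_{353^35} is not a subfield of F_{353^18}. Equivalently: if it were, the tower law would give 35 = [F_{353^35}:F_353] dividing [F_{353^18}:F_353] = 18, contradiction.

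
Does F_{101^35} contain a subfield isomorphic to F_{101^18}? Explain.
No: F_{101^18} is not a subfield of F_{101^35}

F_{p^m} embeds in F_{p^n} iff m | n. Here 18 ∤ 35 (since 35 = 1·18 + 17 with remainder 17 ≠ 0), so F_{101^18} is not a subfield of F_{101^35}. Equivalently: if it were, the tower law would give 18 = [F_{101^18}:F_101] dividing [F_{101^35}:F_101] = 35, contradiction.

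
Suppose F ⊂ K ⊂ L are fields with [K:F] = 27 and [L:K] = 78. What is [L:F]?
[L:F] = 2106

The tower law says that for any tower of field extensions F ⊂ K ⊂ L with finite degrees, [L:F] = [L:K] · [K:F]. Here this gives [L:F] = 78 · 27 = 2106.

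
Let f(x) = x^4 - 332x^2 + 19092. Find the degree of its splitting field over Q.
[K : Q] = 4

Solving the quadratic in x^2: x^2 = (332 ± √(332^2 - 4·19092))/2 = (332 ± √33856)/2 = (332 ± 184)/2, giving x^2 = 74 or x^2 = 258. So f(x) = (x^2 - 74)(x^2 - 258) and the roots of f are ±√74, ±√258. Hence the splitting field is K = Q(√74, √258). Since 74 and 258 are distinct squarefree integers > 1, their product 19092 is not a perfect square, so √258 ∉ Q(√74). By the tower law [K:Q] = [Q(√74,√258):Q(√74)] · [Q(√74):Q] = 2 · 2 = 4.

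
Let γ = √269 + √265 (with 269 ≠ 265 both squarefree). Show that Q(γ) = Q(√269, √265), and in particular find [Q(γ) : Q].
[Q(γ) : Q] = 4 (equivalently, Q(γ) = Q(√269, √265))

Obviously Q(γ) ⊆ Q(√269, √265), and [Q(√269, √265):Q] = 4 (since 269, 265 are distinct squarefree integers > 1 with 71285 not a perfect square). To show equality we compute the minimal polynomial of γ. From γ = √269 + √265: γ^2 = 269 + 2√(71285) + 265 = 534 + 2√(71285), so γ^2 - 534 = 2√(71285); squaring, (γ^2 - 534)^2 = 4·71285, i.e. γ^4 - 1068γ^2 + 285156 - 285140 = 0, i.e. γ^4 - 1068γ^2 + 16 = 0. So γ is a root of x^4 - 1068x^2 + 16. This polynomial is irreducible over Q: it has no rational root (each ±√269 ± √265 is irrational), and any factorization into two quadratics over Q would force √(71285) ∈ Q (pairing opposite roots) or √269, √265 ∈ Q (other pairings), all impossible. Hence [Q(γ):Q] = 4 = [Q(√269, √265):Q], so Q(γ) = Q(√269, √265).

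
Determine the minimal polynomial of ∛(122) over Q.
m_α(x) = x^3 - 122

α satisfies α^3 = 122, so x^3 - 122 annihilates α. By the rational root test, a rational root p/q (in lowest terms) of x^3 - 122 would satisfy p^3 = 122 q^3, forcing q = 1 and p^3 = 122; but 122 is not a perfect cube, contradiction. A monic cubic over Q with no rational root is irreducible (any nontrivial factorization would include a linear factor). Hence x^3 - 122 is the minimal polynomial of α, and in particular [Q(α):Q] = 3.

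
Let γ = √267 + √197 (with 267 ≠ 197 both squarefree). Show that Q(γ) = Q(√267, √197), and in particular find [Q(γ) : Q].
[Q(γ) : Q] = 4 (equivalently, Q(γ) = Q(√267, √197))

Obviously Q(γ) ⊆ Q(√267, √197), and [Q(√267, √197):Q] = 4 (since 267, 197 are distinct squarefree integers > 1 with 52599 not a perfect square). To show equality we compute the minimal polynomial of γ. From γ = √267 + √197: γ^2 = 267 + 2√(52599) + 197 = 464 + 2√(52599), so γ^2 - 464 = 2√(52599); squaring, (γ^2 - 464)^2 = 4·52599, i.e. γ^4 - 928γ^2 + 215296 - 210396 = 0, i.e. γ^4 - 928γ^2 + 4900 = 0. So γ is a root of x^4 - 928x^2 + 4900. This polynomial is irreducible over Q: it has no rational root (each ±√267 ± √197 is irrational), and any factorization into two quadratics over Q would force √(52599) ∈ Q (pairing opposite roots) or √267, √197 ∈ Q (other pairings), all impossible. Hence [Q(γ):Q] = 4 = [Q(√267, √197):Q], so Q(γ) = Q(√267, √197).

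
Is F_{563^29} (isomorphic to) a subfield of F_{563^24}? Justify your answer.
No: F_{563^29} is not a subfield of F_{563^24}

F_{p^m} embeds in F_{p^n} iff m | n. Here 29 ∤ 24 (since 24 = 0·29 + 24 with remainder 24 ≠ 0), so F_{563^29} is not a subfield of F_{563^24}. Equivalently: if it were, the tower law would give 29 = [F_{563^29}:F_563] dividing [F_{563^24}:F_563] = 24, contradiction.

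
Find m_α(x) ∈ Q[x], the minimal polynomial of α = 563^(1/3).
m_α(x) = x^3 - 563

α satisfies α^3 = 563, so x^3 - 563 annihilates α. By the rational root test, a rational root p/q (in lowest terms) of x^3 - 563 would satisfy p^3 = 563 q^3, forcing q = 1 and p^3 = 563; but 563 is not a perfect cube, contradiction. A monic cubic over Q with no rational root is irreducible (any nontrivial factorization would include a linear factor). Hence x^3 - 563 is the minimal polynomial of α, and in particular [Q(α):Q] = 3.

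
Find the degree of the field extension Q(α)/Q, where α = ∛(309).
[Q(α):Q] = 3

The minimal polynomial of α is x^3 - 309, irreducible over Q since 309 is not a perfect cube (so x^3 - 309 has no rational root). Hence [Q(α):Q] = deg(m_α) = 3.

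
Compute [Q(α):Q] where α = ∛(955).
[Q(α):Q] = 3

The minimal polynomial of α is x^3 - 955, irreducible over Q since 955 is not a perfect cube (so x^3 - 955 has no rational root). Hence [Q(α):Q] = deg(m_α) = 3.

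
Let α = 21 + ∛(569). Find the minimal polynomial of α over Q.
m_α(x) = x^3 - 63x^2 + 1323x - 9830

Set β = α - 21 = ∛(569), so β^3 = 569. Then (α - 21)^3 - 569 = 0, i.e. α is a root of g(x) = (x - 21)^3 - 569 = x^3 - 63x^2 + 1323x - 9830. Since g(x) = h(x - 21) where h(x) = x^3 - 569, and h is irreducible over Q (because 569 is not a perfect cube, so h has no rational root, and a monic cubic with no rational root is irreducible), g is also irreducible (irreducibility is preserved under the substitution x → x - 21). Hence m_α(x) = x^3 - 63x^2 + 1323x - 9830.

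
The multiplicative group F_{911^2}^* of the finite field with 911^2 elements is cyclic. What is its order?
|F_{911^2}^*| = 829920

F_{911^2} has 911^2 = 829921 elements; its multiplicative group consists of all nonzero elements, so |F_{911^2}^*| = 829921 - 1 = 829920. (It is cyclic since any finite subgroup of the multiplicative group of a field is cyclic.)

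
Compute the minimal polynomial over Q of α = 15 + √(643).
m_α(x) = x^2 - 30x - 418

From α - 15 = √(643), squaring gives (α - 15)^2 = 643, i.e. α^2 - 30α + 225 = 643, so α^2 - 30α - 418 = 0. The discriminant of x^2 - 30x - 418 is (-30)^2 - 4·(-418) = 900 + 1672 = 2572, and 4·(643) is not a perfect square in Q since 643 is squarefree and ≠ 1. Hence x^2 - 30x - 418 is irreducible over Q and is the minimal polynomial of α.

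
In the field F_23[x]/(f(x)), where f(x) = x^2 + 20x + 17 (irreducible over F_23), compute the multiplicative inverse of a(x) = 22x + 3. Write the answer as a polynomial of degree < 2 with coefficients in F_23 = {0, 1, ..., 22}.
a(x)^(-1) ≡ 19x (mod f(x))

Since f is irreducible over F_23, F_23[x]/(f) is a field and a(x) ≠ 0 has an inverse. Apply the extended Euclidean algorithm to f(x) and a(x) in F_23[x]: f(x) = (22x)·a(x) + (17). The last nonzero remainder is the constant 17 = gcd(f, a) in F_23. Back-substituting through the division chain expresses 17 = s(x)·a(x) + t(x)·f(x) with s(x) ≡ x (mod f), so (x)·a(x) ≡ 17 (mod f). Multiplying by 17^(-1) ≡ 19 in F_23 gives a(x)^(-1) ≡ 19·(x) ≡ 19x (mod f). Check: (22x + 3)·(19x) = 4x^2 + 11x ≡ 1 (mod x^2 + 20x + 17).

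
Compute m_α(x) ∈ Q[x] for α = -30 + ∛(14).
m_α(x) = x^3 + 90x^2 + 2700x + 26986

Set β = α + 30 = ∛(14), so β^3 = 14. Then (α + 30)^3 - 14 = 0, i.e. α is a root of g(x) = (x + 30)^3 - 14 = x^3 + 90x^2 + 2700x + 26986. Since g(x) = h(x + 30) where h(x) = x^3 - 14, and h is irreducible over Q (because 14 is not a perfect cube, so h has no rational root, and a monic cubic with no rational root is irreducible), g is also irreducible (irreducibility is preserved under the substitution x → x + 30). Hence m_α(x) = x^3 + 90x^2 + 2700x + 26986.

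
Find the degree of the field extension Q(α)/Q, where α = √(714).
[Q(α):Q] = 2

[Q(α):Q] equals the degree of the minimal polynomial of α. Here α^2 = 714 and x^2 - 714 is irreducible (d = 714 is squarefree, ≠ 1, hence not a square), so deg(m_α) = 2. Thus [Q(α):Q] = 2.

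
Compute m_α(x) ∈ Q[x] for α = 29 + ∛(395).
m_α(x) = x^3 - 87x^2 + 2523x - 24784

Set β = α - 29 = ∛(395), so β^3 = 395. Then (α - 29)^3 - 395 = 0, i.e. α is a root of g(x) = (x - 29)^3 - 395 = x^3 - 87x^2 + 2523x - 24784. Since g(x) = h(x - 29) where h(x) = x^3 - 395, and h is irreducible over Q (because 395 is not a perfect cube, so h has no rational root, and a monic cubic with no rational root is irreducible), g is also irreducible (irreducibility is preserved under the substitution x → x - 29). Hence m_α(x) = x^3 - 87x^2 + 2523x - 24784.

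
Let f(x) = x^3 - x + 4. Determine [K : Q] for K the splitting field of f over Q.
[K : Q] = 6

By the rational root test, any rational root of the monic integer polynomial f(x) = x^3 - x + 4 must be an integer dividing the constant term 4, i.e. one of ±{1, 2, 4}. Evaluating: f(1) = 4, f(-1) = 4, f(2) = 10, f(-2) = -2, f(4) = 64, f(-4) = -56; none is 0, so f has no rational root and is therefore irreducible over Q (a cubic with no linear factor over a field is irreducible). For an irreducible cubic, the Galois group is A_3 or S_3 according as the discriminant disc(f) = -4a^3 - 27b^2 = -4·(-1)^3 - 27·(4)^2 = -428 is or is not a square in Q. Here disc(f) = -428 is not a perfect square in Q, so the Galois group of f over Q is not contained in A_3 and must be all of S_3. The splitting field has degree |S_3| = 6 over Q, so [K : Q] = 6.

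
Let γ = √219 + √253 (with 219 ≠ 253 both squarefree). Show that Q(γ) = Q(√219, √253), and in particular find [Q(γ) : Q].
[Q(γ) : Q] = 4 (equivalently, Q(γ) = Q(√219, √253))

Obviously Q(γ) ⊆ Q(√219, √253), and [Q(√219, √253):Q] = 4 (since 219, 253 are distinct squarefree integers > 1 with 55407 not a perfect square). To show equality we compute the minimal polynomial of γ. From γ = √219 + √253: γ^2 = 219 + 2√(55407) + 253 = 472 + 2√(55407), so γ^2 - 472 = 2√(55407); squaring, (γ^2 - 472)^2 = 4·55407, i.e. γ^4 - 944γ^2 + 222784 - 221628 = 0, i.e. γ^4 - 944γ^2 + 1156 = 0. So γ is a root of x^4 - 944x^2 + 1156. This polynomial is irreducible over Q: it has no rational root (each ±√219 ± √253 is irrational), and any factorization into two quadratics over Q would force √(55407) ∈ Q (pairing opposite roots) or √219, √253 ∈ Q (other pairings), all impossible. Hence [Q(γ):Q] = 4 = [Q(√219, √253):Q], so Q(γ) = Q(√219, √253).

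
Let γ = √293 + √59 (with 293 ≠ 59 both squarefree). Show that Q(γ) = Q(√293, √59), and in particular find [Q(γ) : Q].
[Q(γ) : Q] = 4 (equivalently, Q(γ) = Q(√293, √59))

Obviously Q(γ) ⊆ Q(√293, √59), and [Q(√293, √59):Q] = 4 (since 293, 59 are distinct squarefree integers > 1 with 17287 not a perfect square). To show equality we compute the minimal polynomial of γ. From γ = √293 + √59: γ^2 = 293 + 2√(17287) + 59 = 352 + 2√(17287), so γ^2 - 352 = 2√(17287); squaring, (γ^2 - 352)^2 = 4·17287, i.e. γ^4 - 704γ^2 + 123904 - 69148 = 0, i.e. γ^4 - 704γ^2 + 54756 = 0. So γ is a root of x^4 - 704x^2 + 54756. This polynomial is irreducible over Q: it has no rational root (each ±√293 ± √59 is irrational), and any factorization into two quadratics over Q would force √(17287) ∈ Q (pairing opposite roots) or √293, √59 ∈ Q (other pairings), all impossible. Hence [Q(γ):Q] = 4 = [Q(√293, √59):Q], so Q(γ) = Q(√293, √59).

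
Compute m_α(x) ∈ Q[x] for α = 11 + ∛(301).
m_α(x) = x^3 - 33x^2 + 363x - 1632

Set β = α - 11 = ∛(301), so β^3 = 301. Then (α - 11)^3 - 301 = 0, i.e. α is a root of g(x) = (x - 11)^3 - 301 = x^3 - 33x^2 + 363x - 1632. Since g(x) = h(x - 11) where h(x) = x^3 - 301, and h is irreducible over Q (because 301 is not a perfect cube, so h has no rational root, and a monic cubic with no rational root is irreducible), g is also irreducible (irreducibility is preserved under the substitution x → x - 11). Hence m_α(x) = x^3 - 33x^2 + 363x - 1632.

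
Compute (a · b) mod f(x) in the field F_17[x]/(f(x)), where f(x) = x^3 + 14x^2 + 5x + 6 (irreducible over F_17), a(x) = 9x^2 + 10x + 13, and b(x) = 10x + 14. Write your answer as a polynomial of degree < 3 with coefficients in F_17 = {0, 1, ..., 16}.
a · b ≡ 3x^2 + 7x + 16 (mod f(x))

Multiply in F_17[x]: a(x)·b(x) = (9x^2 + 10x + 13)·(10x + 14) = 5x^3 + 5x^2 + 15x + 12. This has degree ≥ 3, so divide by f(x) over F_17: 5x^3 + 5x^2 + 15x + 12 = (5)·(x^3 + 14x^2 + 5x + 6) + (3x^2 + 7x + 16). Hence a·b ≡ 3x^2 + 7x + 16 (mod f). (F_17[x]/(f) is a field with 17^3 = 4913 elements since f is irreducible of degree 3.)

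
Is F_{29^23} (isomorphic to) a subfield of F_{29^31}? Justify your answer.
No: F_{29^23} is not a subfield of F_{29^31}

F_{p^m} embeds in F_{p^n} iff m | n. Here 23 ∤ 31 (since 31 = 1·23 + 8 with remainder 8 ≠ 0), so F_{29^23} is not a subfield of F_{29^31}. Equivalently: if it were, the tower law would give 23 = [F_{29^23}:F_29] dividing [F_{29^31}:F_29] = 31, contradiction.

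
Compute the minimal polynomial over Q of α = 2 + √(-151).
m_α(x) = x^2 - 4x + 155

From α - 2 = √(-151), squaring gives (α - 2)^2 = -151, i.e. α^2 - 4α + 4 = -151, so α^2 - 4α + 155 = 0. The discriminant of x^2 - 4x + 155 is (-4)^2 - 4·(155) = 16 - 620 = -604, and 4·(-151) is not a perfect square in Q since -151 is squarefree and ≠ 1. Hence x^2 - 4x + 155 is irreducible over Q and is the minimal polynomial of α.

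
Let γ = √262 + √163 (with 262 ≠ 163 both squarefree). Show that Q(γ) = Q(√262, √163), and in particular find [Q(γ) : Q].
[Q(γ) : Q] = 4 (equivalently, Q(γ) = Q(√262, √163))

Obviously Q(γ) ⊆ Q(√262, √163), and [Q(√262, √163):Q] = 4 (since 262, 163 are distinct squarefree integers > 1 with 42706 not a perfect square). To show equality we compute the minimal polynomial of γ. From γ = √262 + √163: γ^2 = 262 + 2√(42706) + 163 = 425 + 2√(42706), so γ^2 - 425 = 2√(42706); squaring, (γ^2 - 425)^2 = 4·42706, i.e. γ^4 - 850γ^2 + 180625 - 170824 = 0, i.e. γ^4 - 850γ^2 + 9801 = 0. So γ is a root of x^4 - 850x^2 + 9801. This polynomial is irreducible over Q: it has no rational root (each ±√262 ± √163 is irrational), and any factorization into two quadratics over Q would force √(42706) ∈ Q (pairing opposite roots) or √262, √163 ∈ Q (other pairings), all impossible. Hence [Q(γ):Q] = 4 = [Q(√262, √163):Q], so Q(γ) = Q(√262, √163).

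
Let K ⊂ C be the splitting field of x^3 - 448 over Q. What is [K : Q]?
[K : Q] = 6

The roots of x^3 - 448 are ∛448, ω∛448, ω^2∛448 where ω = e^(2πi/3) is a primitive cube root of unity, so K = Q(∛448, ω). Now [Q(∛448):Q] = 3 (since 448 is not a perfect cube, x^3 - 448 is irreducible) and [Q(ω):Q] = 2. Both 2 and 3 divide [K:Q], and [K:Q] ≤ 3·2 = 6, so [K:Q] = 6. (Equivalently: Q(∛448) ⊂ R but ω ∉ R, so [K : Q(∛448)] = 2.)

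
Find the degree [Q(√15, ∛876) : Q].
[Q(√15, ∛876) : Q] = 6

Let L = Q(√15, ∛876). Since Q(√15) ⊂ L and [Q(√15):Q] = 2, the tower law gives 2 | [L:Q]. Likewise Q(∛876) ⊂ L with [Q(∛876):Q] = 3 (because 876 is not a perfect cube), so 3 | [L:Q]. As gcd(2,3) = 1, [L:Q] is divisible by 6. Conversely L is generated over Q by √15 and ∛876, so [L:Q] ≤ 2·3 = 6. Therefore [Q(√15, ∛876) : Q] = 6.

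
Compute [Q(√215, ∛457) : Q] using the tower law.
[Q(√215, ∛457) : Q] = 6

Let L = Q(√215, ∛457). Since Q(√215) ⊂ L and [Q(√215):Q] = 2, the tower law gives 2 | [L:Q]. Likewise Q(∛457) ⊂ L with [Q(∛457):Q] = 3 (because 457 is not a perfect cube), so 3 | [L:Q]. As gcd(2,3) = 1, [L:Q] is divisible by 6. Conversely L is generated over Q by √215 and ∛457, so [L:Q] ≤ 2·3 = 6. Therefore [Q(√215, ∛457) : Q] = 6.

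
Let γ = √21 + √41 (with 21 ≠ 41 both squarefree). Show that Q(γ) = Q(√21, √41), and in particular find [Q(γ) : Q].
[Q(γ) : Q] = 4 (equivalently, Q(γ) = Q(√21, √41))

Obviously Q(γ) ⊆ Q(√21, √41), and [Q(√21, √41):Q] = 4 (since 21, 41 are distinct squarefree integers > 1 with 861 not a perfect square). To show equality we compute the minimal polynomial of γ. From γ = √21 + √41: γ^2 = 21 + 2√(861) + 41 = 62 + 2√(861), so γ^2 - 62 = 2√(861); squaring, (γ^2 - 62)^2 = 4·861, i.e. γ^4 - 124γ^2 + 3844 - 3444 = 0, i.e. γ^4 - 124γ^2 + 400 = 0. So γ is a root of x^4 - 124x^2 + 400. This polynomial is irreducible over Q: it has no rational root (each ±√21 ± √41 is irrational), and any factorization into two quadratics over Q would force √(861) ∈ Q (pairing opposite roots) or √21, √41 ∈ Q (other pairings), all impossible. Hence [Q(γ):Q] = 4 = [Q(√21, √41):Q], so Q(γ) = Q(√21, √41).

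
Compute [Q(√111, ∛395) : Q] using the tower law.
[Q(√111, ∛395) : Q] = 6

Let L = Q(√111, ∛395). Since Q(√111) ⊂ L and [Q(√111):Q] = 2, the tower law gives 2 | [L:Q]. Likewise Q(∛395) ⊂ L with [Q(∛395):Q] = 3 (because 395 is not a perfect cube), so 3 | [L:Q]. As gcd(2,3) = 1, [L:Q] is divisible by 6. Conversely L is generated over Q by √111 and ∛395, so [L:Q] ≤ 2·3 = 6. Therefore [Q(√111, ∛395) : Q] = 6.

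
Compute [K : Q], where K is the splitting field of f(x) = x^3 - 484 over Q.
[K : Q] = 6

The roots of x^3 - 484 are ∛484, ω∛484, ω^2∛484 where ω = e^(2πi/3) is a primitive cube root of unity, so K = Q(∛484, ω). Now [Q(∛484):Q] = 3 (since 484 is not a perfect cube, x^3 - 484 is irreducible) and [Q(ω):Q] = 2. Both 2 and 3 divide [K:Q], and [K:Q] ≤ 3·2 = 6, so [K:Q] = 6. (Equivalently: Q(∛484) ⊂ R but ω ∉ R, so [K : Q(∛484)] = 2.)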